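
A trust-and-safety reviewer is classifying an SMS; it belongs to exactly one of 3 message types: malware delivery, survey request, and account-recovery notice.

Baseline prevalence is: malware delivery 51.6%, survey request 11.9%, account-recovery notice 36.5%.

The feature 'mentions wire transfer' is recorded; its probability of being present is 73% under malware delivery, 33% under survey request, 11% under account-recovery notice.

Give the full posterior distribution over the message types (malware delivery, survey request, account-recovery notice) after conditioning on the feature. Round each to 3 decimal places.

Multiply each prior by the likelihood of the feature:
  malware delivery: 0.516 × 0.73 = 0.37668
  survey request: 0.119 × 0.33 = 0.03927
  account-recovery notice: 0.365 × 0.11 = 0.04015
Marginal likelihood of the evidence = 0.4561.
P(malware delivery | evidence) = 0.37668 / 0.4561 ≈ 0.826
P(survey request | evidence) = 0.03927 / 0.4561 ≈ 0.086
P(account-recovery notice | evidence) = 0.04015 / 0.4561 ≈ 0.088

0.826, 0.086, 0.088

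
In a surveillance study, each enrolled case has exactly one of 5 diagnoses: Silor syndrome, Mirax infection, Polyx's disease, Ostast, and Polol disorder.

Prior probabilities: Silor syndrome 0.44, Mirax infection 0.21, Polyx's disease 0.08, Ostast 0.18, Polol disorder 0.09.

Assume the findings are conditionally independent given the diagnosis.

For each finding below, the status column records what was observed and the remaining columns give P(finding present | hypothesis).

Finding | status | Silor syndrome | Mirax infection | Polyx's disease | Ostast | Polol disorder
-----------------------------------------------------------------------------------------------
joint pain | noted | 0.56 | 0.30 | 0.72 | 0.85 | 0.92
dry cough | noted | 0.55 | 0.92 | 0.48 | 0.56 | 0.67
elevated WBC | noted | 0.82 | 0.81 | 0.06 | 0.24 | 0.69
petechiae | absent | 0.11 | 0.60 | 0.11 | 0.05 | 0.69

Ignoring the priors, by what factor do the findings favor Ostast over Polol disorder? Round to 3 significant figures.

0.823

Take the product of per-finding likelihoods under each hypothesis (using 1 − P(present | H) for each absent finding), then divide.
  Ostast: 0.85 × 0.56 × 0.24 × (1 − 0.05) = 0.10853
  Polol disorder: 0.92 × 0.67 × 0.69 × (1 − 0.69) = 0.13185
Bayes factor = 0.10853 / 0.13185 ≈ 0.823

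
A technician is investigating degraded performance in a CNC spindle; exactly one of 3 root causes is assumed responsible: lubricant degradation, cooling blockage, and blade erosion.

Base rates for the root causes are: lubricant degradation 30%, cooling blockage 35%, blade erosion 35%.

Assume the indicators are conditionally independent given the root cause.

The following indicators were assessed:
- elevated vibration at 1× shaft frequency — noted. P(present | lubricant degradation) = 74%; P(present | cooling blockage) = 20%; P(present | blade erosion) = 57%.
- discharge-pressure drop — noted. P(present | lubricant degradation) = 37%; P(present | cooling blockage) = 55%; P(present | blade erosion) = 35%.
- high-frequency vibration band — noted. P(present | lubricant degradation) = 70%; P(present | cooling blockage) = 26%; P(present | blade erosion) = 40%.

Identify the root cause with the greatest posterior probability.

lubricant degradation

By Bayes' rule with conditional independence, the unnormalized weight for each hypothesis is prior × ∏ likelihoods:
  lubricant degradation: 0.30 × 0.74 × 0.37 × 0.70 = 0.057498
  cooling blockage: 0.35 × 0.20 × 0.55 × 0.26 = 0.01001
  blade erosion: 0.35 × 0.57 × 0.35 × 0.40 = 0.02793
Marginal likelihood of the evidence = 0.095438.
P(lubricant degradation | evidence) ≈ 0.057498 / 0.095438 ≈ 0.602
P(cooling blockage | evidence) ≈ 0.01001 / 0.095438 ≈ 0.105
P(blade erosion | evidence) ≈ 0.02793 / 0.095438 ≈ 0.293
The largest is 0.602, so lubricant degradation is most probable.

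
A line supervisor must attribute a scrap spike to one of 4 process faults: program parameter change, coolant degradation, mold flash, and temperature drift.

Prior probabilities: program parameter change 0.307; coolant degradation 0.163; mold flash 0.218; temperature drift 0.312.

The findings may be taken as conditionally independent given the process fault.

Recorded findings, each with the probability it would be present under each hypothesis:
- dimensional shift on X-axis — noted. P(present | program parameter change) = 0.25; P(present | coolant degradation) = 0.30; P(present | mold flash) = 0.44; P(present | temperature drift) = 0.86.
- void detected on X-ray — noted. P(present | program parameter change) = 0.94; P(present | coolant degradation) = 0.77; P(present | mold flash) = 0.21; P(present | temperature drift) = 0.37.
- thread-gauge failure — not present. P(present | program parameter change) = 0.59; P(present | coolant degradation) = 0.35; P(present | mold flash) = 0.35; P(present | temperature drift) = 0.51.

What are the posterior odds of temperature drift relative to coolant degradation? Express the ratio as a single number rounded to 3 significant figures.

Unnormalized posterior weight (prior times the finding likelihoods) for each of the two hypotheses (using 1 − P(present | H) for each absent finding):
  temperature drift: 0.312 × 0.86 × 0.37 × (1 − 0.51) = 0.048646
  coolant degradation: 0.163 × 0.30 × 0.77 × (1 − 0.35) = 0.024474
Odds(temperature drift : coolant degradation) = 0.048646 / 0.024474 ≈ 1.99.

1.99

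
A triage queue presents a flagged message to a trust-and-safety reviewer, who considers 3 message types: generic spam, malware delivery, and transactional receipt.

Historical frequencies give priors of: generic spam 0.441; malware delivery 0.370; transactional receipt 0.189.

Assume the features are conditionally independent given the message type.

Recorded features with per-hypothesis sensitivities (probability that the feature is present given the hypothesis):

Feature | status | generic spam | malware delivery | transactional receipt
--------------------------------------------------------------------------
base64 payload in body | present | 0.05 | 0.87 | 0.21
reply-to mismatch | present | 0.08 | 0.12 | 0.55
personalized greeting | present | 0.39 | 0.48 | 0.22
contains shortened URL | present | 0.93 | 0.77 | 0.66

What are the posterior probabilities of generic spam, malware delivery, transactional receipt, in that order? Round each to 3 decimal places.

Multiply each prior by the joint likelihood of the feature pattern:
  generic spam: 0.441 × 0.05 × 0.08 × 0.39 × 0.93 = 0.0006398
  malware delivery: 0.370 × 0.87 × 0.12 × 0.48 × 0.77 = 0.014277
  transactional receipt: 0.189 × 0.21 × 0.55 × 0.22 × 0.66 = 0.0031696
Normalizing constant Z = 0.0006398 + 0.014277 + 0.0031696 = 0.018086.
P(generic spam | evidence) = 0.0006398 / 0.018086 ≈ 0.035
P(malware delivery | evidence) = 0.014277 / 0.018086 ≈ 0.789
P(transactional receipt | evidence) = 0.0031696 / 0.018086 ≈ 0.175

0.035, 0.789, 0.175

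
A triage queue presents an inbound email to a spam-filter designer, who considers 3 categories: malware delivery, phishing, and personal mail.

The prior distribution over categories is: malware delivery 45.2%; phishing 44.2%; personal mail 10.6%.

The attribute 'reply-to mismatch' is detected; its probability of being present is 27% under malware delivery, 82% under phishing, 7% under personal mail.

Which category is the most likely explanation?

Multiply each prior by the likelihood of the attribute:
  malware delivery: 0.452 × 0.27 = 0.12204
  phishing: 0.442 × 0.82 = 0.36244
  personal mail: 0.106 × 0.07 = 0.00742
Marginal likelihood of the evidence = 0.4919.
P(malware delivery | evidence) ≈ 0.12204 / 0.4919 ≈ 0.248
P(phishing | evidence) ≈ 0.36244 / 0.4919 ≈ 0.737
P(personal mail | evidence) ≈ 0.00742 / 0.4919 ≈ 0.015
The largest is 0.737, so phishing is most probable.

phishing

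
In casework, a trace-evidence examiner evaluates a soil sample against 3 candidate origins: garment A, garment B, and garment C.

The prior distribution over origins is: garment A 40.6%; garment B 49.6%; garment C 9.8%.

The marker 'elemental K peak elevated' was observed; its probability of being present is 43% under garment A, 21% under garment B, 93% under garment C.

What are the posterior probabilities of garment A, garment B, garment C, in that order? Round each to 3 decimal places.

0.472, 0.282, 0.246

For each hypothesis, the unnormalized posterior weight is prior × likelihood:
  garment A: 0.406 × 0.43 = 0.17458
  garment B: 0.496 × 0.21 = 0.10416
  garment C: 0.098 × 0.93 = 0.09114
Normalizing constant Z = 0.17458 + 0.10416 + 0.09114 = 0.36988.
P(garment A | evidence) = 0.17458 / 0.36988 ≈ 0.472
P(garment B | evidence) = 0.10416 / 0.36988 ≈ 0.282
P(garment C | evidence) = 0.09114 / 0.36988 ≈ 0.246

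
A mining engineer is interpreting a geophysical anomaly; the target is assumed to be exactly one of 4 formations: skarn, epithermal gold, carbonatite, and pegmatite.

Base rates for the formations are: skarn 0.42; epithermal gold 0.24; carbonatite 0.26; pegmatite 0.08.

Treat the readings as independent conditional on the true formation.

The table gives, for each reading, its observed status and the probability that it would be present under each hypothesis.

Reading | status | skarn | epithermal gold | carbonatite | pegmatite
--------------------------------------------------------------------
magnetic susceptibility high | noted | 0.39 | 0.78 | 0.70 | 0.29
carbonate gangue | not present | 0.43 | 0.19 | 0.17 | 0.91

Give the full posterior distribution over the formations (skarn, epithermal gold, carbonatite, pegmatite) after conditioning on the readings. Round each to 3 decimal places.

By Bayes' rule with conditional independence, the unnormalized weight for each hypothesis is prior × ∏ likelihoods (using 1 − P(present | H) for each absent reading):
  skarn: 0.42 × 0.39 × (1 − 0.43) = 0.093366
  epithermal gold: 0.24 × 0.78 × (1 − 0.19) = 0.15163
  carbonatite: 0.26 × 0.70 × (1 − 0.17) = 0.15106
  pegmatite: 0.08 × 0.29 × (1 − 0.91) = 0.002088
The unnormalized weights sum to 0.39815.
P(skarn | evidence) = 0.093366 / 0.39815 ≈ 0.235
P(epithermal gold | evidence) = 0.15163 / 0.39815 ≈ 0.381
P(carbonatite | evidence) = 0.15106 / 0.39815 ≈ 0.379
P(pegmatite | evidence) = 0.002088 / 0.39815 ≈ 0.005

0.235, 0.381, 0.379, 0.005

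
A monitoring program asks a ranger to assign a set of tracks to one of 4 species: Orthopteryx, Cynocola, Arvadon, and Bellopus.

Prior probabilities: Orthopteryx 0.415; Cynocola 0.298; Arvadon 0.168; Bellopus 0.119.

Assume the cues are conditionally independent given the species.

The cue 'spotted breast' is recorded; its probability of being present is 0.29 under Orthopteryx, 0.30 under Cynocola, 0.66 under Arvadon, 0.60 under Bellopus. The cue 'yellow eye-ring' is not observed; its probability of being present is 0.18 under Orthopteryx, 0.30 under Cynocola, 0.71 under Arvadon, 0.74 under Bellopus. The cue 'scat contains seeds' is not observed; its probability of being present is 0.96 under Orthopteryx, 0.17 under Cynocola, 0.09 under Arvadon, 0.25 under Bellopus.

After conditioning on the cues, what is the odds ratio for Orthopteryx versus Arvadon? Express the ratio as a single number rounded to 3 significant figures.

0.135

Unnormalized posterior weight (prior times the cue likelihoods) for each of the two hypotheses (using 1 − P(present | H) for each absent cue):
  Orthopteryx: 0.415 × 0.29 × (1 − 0.18) × (1 − 0.96) = 0.0039475
  Arvadon: 0.168 × 0.66 × (1 − 0.71) × (1 − 0.09) = 0.029261
Odds(Orthopteryx : Arvadon) = 0.0039475 / 0.029261 ≈ 0.135.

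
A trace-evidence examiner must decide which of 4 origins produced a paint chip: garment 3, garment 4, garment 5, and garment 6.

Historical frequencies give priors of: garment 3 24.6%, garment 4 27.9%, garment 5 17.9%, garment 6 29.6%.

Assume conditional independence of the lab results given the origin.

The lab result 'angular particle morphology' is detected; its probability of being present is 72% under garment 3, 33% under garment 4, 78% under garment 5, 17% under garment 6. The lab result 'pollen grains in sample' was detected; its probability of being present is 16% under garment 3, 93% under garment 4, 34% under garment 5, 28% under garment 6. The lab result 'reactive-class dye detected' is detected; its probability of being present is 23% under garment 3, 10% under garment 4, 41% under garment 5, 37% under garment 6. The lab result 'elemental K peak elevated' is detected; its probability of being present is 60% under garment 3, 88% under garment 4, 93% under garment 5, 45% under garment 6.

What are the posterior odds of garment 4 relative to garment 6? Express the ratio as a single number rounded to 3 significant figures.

Posterior odds equal prior odds times the likelihood ratio; only the two competing hypotheses matter.
  garment 4: 0.279 × 0.33 × 0.93 × 0.10 × 0.88 = 0.007535
  garment 6: 0.296 × 0.17 × 0.28 × 0.37 × 0.45 = 0.0023459
Odds(garment 4 : garment 6) = 0.007535 / 0.0023459 ≈ 3.21.

3.21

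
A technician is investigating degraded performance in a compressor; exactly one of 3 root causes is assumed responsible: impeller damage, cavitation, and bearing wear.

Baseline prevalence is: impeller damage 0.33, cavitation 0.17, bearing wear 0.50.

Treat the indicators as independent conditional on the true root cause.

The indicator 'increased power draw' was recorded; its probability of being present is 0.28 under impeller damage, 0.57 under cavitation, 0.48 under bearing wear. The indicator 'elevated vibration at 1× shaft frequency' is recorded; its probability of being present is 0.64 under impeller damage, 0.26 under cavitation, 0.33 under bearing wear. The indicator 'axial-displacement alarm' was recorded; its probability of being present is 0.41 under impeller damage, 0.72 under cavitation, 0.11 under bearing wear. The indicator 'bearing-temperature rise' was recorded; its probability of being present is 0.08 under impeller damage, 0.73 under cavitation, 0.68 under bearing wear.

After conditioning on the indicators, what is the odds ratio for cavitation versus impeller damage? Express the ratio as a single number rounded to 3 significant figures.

Unnormalized posterior weight (prior times the indicator likelihoods) for each of the two hypotheses:
  cavitation: 0.17 × 0.57 × 0.26 × 0.72 × 0.73 = 0.013242
  impeller damage: 0.33 × 0.28 × 0.64 × 0.41 × 0.08 = 0.0019397
Posterior odds = 0.013242 / 0.0019397 ≈ 6.83.

6.83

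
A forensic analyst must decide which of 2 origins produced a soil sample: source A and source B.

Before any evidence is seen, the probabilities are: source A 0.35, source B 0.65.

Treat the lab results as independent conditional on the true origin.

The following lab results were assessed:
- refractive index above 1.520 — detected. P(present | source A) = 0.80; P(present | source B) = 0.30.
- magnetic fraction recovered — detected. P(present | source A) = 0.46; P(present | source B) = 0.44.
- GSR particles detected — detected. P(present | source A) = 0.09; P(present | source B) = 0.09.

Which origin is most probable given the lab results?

source A

By Bayes' rule with conditional independence, the unnormalized weight for each hypothesis is prior × ∏ likelihoods:
  source A: 0.35 × 0.80 × 0.46 × 0.09 = 0.011592
  source B: 0.65 × 0.30 × 0.44 × 0.09 = 0.007722
Normalizing constant Z = 0.011592 + 0.007722 = 0.019314.
P(source A | evidence) ≈ 0.011592 / 0.019314 ≈ 0.600
P(source B | evidence) ≈ 0.007722 / 0.019314 ≈ 0.400
The largest is 0.600, so source A is most probable.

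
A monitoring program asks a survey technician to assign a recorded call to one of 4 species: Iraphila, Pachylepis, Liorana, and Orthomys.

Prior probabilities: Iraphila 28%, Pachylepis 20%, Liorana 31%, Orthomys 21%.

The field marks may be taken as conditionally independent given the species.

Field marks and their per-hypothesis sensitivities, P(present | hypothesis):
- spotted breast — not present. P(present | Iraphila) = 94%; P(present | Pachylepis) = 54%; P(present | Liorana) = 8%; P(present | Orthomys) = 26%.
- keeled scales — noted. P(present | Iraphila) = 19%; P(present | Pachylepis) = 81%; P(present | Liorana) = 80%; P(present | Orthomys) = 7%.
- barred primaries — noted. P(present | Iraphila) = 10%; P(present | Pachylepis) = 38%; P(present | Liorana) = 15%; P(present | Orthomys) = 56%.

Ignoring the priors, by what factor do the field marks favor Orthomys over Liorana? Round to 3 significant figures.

Joint likelihood of the field mark pattern under each hypothesis (using 1 − P(present | H) for each absent field mark):
  Orthomys: (1 − 0.26) × 0.07 × 0.56 = 0.029008
  Liorana: (1 − 0.08) × 0.80 × 0.15 = 0.1104
Bayes factor = 0.029008 / 0.1104 ≈ 0.263

0.263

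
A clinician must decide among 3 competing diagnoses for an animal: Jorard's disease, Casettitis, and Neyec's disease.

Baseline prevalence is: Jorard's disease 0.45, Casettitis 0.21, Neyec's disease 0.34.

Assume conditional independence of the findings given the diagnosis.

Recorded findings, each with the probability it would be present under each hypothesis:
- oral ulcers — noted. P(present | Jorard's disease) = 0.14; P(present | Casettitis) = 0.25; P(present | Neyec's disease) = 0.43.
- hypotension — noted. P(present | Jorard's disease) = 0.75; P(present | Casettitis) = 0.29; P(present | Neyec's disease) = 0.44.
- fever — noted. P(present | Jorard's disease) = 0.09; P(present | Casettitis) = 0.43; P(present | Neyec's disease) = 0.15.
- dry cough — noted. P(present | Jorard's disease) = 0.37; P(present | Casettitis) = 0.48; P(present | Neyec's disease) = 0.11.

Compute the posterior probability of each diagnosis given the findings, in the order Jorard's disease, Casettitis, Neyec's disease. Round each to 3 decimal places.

0.272, 0.544, 0.184

Multiply each prior by the joint likelihood of the evidence pattern:
  Jorard's disease: 0.45 × 0.14 × 0.75 × 0.09 × 0.37 = 0.0015734
  Casettitis: 0.21 × 0.25 × 0.29 × 0.43 × 0.48 = 0.0031424
  Neyec's disease: 0.34 × 0.43 × 0.44 × 0.15 × 0.11 = 0.0010614
The unnormalized weights sum to 0.0057773.
P(Jorard's disease | evidence) = 0.0015734 / 0.0057773 ≈ 0.272
P(Casettitis | evidence) = 0.0031424 / 0.0057773 ≈ 0.544
P(Neyec's disease | evidence) = 0.0010614 / 0.0057773 ≈ 0.184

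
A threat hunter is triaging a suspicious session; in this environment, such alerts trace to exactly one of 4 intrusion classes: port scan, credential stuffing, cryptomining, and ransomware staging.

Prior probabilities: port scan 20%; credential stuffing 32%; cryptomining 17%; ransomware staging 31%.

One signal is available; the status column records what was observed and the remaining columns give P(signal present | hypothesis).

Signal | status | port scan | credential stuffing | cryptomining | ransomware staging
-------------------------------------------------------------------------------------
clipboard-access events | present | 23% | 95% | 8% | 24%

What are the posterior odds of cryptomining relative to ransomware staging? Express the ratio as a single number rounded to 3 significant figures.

0.183

Posterior odds equal prior odds times the likelihood ratio; only the two competing hypotheses matter.
  cryptomining: 0.17 × 0.08 = 0.0136
  ransomware staging: 0.31 × 0.24 = 0.0744
Posterior odds = 0.0136 / 0.0744 ≈ 0.183.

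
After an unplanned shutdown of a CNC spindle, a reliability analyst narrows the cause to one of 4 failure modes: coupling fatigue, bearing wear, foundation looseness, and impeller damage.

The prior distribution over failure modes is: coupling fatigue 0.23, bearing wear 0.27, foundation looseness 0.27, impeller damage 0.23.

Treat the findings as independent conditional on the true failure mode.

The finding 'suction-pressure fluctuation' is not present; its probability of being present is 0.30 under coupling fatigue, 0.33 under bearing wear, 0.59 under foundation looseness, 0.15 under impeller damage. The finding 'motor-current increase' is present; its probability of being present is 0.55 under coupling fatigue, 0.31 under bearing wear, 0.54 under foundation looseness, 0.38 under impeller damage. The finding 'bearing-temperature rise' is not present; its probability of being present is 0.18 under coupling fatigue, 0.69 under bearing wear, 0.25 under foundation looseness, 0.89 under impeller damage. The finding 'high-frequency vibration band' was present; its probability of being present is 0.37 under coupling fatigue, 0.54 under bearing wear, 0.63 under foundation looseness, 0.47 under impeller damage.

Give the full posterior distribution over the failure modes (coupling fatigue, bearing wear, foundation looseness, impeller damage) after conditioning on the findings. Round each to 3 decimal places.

By Bayes' rule with conditional independence, the unnormalized weight for each hypothesis is prior × ∏ likelihoods (using 1 − P(present | H) for each absent finding):
  coupling fatigue: 0.23 × (1 − 0.30) × 0.55 × (1 − 0.18) × 0.37 = 0.026866
  bearing wear: 0.27 × (1 − 0.33) × 0.31 × (1 − 0.69) × 0.54 = 0.0093876
  foundation looseness: 0.27 × (1 − 0.59) × 0.54 × (1 − 0.25) × 0.63 = 0.028245
  impeller damage: 0.23 × (1 − 0.15) × 0.38 × (1 − 0.89) × 0.47 = 0.0038408
Marginal likelihood of the evidence = 0.06834.
P(coupling fatigue | evidence) = 0.026866 / 0.06834 ≈ 0.393
P(bearing wear | evidence) = 0.0093876 / 0.06834 ≈ 0.137
P(foundation looseness | evidence) = 0.028245 / 0.06834 ≈ 0.413
P(impeller damage | evidence) = 0.0038408 / 0.06834 ≈ 0.056

0.393, 0.137, 0.413, 0.056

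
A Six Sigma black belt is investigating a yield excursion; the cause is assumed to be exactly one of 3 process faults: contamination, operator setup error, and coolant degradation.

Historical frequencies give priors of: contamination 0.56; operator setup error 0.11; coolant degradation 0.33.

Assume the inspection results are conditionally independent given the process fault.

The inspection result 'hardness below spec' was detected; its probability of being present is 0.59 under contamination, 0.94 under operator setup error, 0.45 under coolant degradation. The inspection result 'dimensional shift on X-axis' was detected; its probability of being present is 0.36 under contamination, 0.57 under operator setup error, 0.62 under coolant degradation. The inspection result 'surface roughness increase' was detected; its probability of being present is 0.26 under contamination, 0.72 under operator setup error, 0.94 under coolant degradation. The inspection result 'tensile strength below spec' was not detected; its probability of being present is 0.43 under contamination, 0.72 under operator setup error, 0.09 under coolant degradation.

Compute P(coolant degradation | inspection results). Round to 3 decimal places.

For each hypothesis, the unnormalized posterior weight is prior × product of the inspection result likelihoods (using 1 − P(present | H) for each absent inspection result):
  contamination: 0.56 × 0.59 × 0.36 × 0.26 × (1 − 0.43) = 0.017628
  operator setup error: 0.11 × 0.94 × 0.57 × 0.72 × (1 − 0.72) = 0.011882
  coolant degradation: 0.33 × 0.45 × 0.62 × 0.94 × (1 − 0.09) = 0.078757
The unnormalized weights sum to 0.10827.
P(coolant degradation | evidence) = 0.078757 / 0.10827 ≈ 0.727.

0.727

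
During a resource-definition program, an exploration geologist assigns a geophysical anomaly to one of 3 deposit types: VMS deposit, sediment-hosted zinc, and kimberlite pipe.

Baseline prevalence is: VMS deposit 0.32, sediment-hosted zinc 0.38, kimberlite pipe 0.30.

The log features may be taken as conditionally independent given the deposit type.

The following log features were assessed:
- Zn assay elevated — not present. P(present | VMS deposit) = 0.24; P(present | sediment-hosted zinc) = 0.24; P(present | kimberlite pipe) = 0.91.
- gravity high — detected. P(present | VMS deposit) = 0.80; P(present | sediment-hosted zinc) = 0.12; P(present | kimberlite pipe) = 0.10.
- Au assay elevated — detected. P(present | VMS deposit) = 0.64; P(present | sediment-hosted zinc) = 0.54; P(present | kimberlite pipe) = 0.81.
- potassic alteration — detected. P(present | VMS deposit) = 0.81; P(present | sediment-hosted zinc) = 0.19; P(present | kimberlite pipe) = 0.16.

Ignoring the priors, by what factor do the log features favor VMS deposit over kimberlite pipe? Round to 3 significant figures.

270

Take the product of per-log feature likelihoods under each hypothesis (using 1 − P(present | H) for each absent log feature), then divide.
  VMS deposit: (1 − 0.24) × 0.80 × 0.64 × 0.81 = 0.31519
  kimberlite pipe: (1 − 0.91) × 0.10 × 0.81 × 0.16 = 0.0011664
Bayes factor = 0.31519 / 0.0011664 ≈ 270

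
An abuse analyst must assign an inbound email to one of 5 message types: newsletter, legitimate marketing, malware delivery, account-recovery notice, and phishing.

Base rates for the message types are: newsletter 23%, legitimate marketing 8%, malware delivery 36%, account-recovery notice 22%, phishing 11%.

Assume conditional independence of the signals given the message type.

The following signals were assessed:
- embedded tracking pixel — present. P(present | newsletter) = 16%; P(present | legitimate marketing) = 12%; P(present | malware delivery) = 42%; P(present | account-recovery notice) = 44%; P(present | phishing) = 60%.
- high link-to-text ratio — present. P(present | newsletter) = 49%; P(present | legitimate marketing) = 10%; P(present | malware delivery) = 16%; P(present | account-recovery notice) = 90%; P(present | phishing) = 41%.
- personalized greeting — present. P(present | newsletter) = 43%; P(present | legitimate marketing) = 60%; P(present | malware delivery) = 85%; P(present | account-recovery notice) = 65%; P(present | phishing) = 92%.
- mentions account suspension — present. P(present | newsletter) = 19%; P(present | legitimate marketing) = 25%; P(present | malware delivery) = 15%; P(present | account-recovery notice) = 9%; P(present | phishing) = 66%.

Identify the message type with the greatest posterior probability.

phishing

For each hypothesis, the unnormalized posterior weight is prior × product of the signal likelihoods:
  newsletter: 0.23 × 0.16 × 0.49 × 0.43 × 0.19 = 0.0014732
  legitimate marketing: 0.08 × 0.12 × 0.10 × 0.60 × 0.25 = 0.000144
  malware delivery: 0.36 × 0.42 × 0.16 × 0.85 × 0.15 = 0.0030845
  account-recovery notice: 0.22 × 0.44 × 0.90 × 0.65 × 0.09 = 0.0050965
  phishing: 0.11 × 0.60 × 0.41 × 0.92 × 0.66 = 0.016431
Marginal likelihood of the evidence = 0.026229.
P(newsletter | evidence) ≈ 0.0014732 / 0.026229 ≈ 0.056
P(legitimate marketing | evidence) ≈ 0.000144 / 0.026229 ≈ 0.005
P(malware delivery | evidence) ≈ 0.0030845 / 0.026229 ≈ 0.118
P(account-recovery notice | evidence) ≈ 0.0050965 / 0.026229 ≈ 0.194
P(phishing | evidence) ≈ 0.016431 / 0.026229 ≈ 0.626
The largest is 0.626, so phishing is most probable.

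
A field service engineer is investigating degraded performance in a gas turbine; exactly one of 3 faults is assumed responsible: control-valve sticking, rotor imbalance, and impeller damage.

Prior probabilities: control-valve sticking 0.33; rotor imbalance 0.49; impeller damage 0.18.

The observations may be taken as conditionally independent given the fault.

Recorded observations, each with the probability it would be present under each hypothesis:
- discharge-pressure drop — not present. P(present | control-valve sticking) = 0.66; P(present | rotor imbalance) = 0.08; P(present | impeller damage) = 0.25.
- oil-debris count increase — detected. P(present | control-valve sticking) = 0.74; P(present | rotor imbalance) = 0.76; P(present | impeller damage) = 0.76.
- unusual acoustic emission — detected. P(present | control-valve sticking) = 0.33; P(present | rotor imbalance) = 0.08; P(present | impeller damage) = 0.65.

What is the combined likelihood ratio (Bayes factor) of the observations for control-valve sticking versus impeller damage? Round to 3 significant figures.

Take the product of per-observation likelihoods under each hypothesis (using 1 − P(present | H) for each absent observation), then divide.
  control-valve sticking: (1 − 0.66) × 0.74 × 0.33 = 0.083028
  impeller damage: (1 − 0.25) × 0.76 × 0.65 = 0.3705
Bayes factor = 0.083028 / 0.3705 ≈ 0.224

0.224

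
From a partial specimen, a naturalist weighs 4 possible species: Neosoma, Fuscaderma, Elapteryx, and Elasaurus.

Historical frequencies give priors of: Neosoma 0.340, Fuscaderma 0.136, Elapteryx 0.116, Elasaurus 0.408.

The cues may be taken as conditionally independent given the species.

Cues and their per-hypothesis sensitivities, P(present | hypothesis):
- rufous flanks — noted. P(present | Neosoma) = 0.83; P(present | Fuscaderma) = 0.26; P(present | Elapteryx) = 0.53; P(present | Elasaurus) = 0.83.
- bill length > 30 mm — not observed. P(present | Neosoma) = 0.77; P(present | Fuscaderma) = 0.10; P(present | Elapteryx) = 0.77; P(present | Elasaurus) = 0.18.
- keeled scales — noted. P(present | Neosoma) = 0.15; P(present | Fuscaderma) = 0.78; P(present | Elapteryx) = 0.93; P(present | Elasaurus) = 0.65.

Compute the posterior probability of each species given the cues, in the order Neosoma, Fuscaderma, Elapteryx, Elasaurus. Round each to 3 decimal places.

0.043, 0.109, 0.058, 0.791

By Bayes' rule with conditional independence, the unnormalized weight for each hypothesis is prior × ∏ likelihoods (using 1 − P(present | H) for each absent cue):
  Neosoma: 0.340 × 0.83 × (1 − 0.77) × 0.15 = 0.0097359
  Fuscaderma: 0.136 × 0.26 × (1 − 0.10) × 0.78 = 0.024823
  Elapteryx: 0.116 × 0.53 × (1 − 0.77) × 0.93 = 0.013151
  Elasaurus: 0.408 × 0.83 × (1 − 0.18) × 0.65 = 0.1805
The unnormalized weights sum to 0.2282.
P(Neosoma | evidence) = 0.0097359 / 0.2282 ≈ 0.043
P(Fuscaderma | evidence) = 0.024823 / 0.2282 ≈ 0.109
P(Elapteryx | evidence) = 0.013151 / 0.2282 ≈ 0.058
P(Elasaurus | evidence) = 0.1805 / 0.2282 ≈ 0.791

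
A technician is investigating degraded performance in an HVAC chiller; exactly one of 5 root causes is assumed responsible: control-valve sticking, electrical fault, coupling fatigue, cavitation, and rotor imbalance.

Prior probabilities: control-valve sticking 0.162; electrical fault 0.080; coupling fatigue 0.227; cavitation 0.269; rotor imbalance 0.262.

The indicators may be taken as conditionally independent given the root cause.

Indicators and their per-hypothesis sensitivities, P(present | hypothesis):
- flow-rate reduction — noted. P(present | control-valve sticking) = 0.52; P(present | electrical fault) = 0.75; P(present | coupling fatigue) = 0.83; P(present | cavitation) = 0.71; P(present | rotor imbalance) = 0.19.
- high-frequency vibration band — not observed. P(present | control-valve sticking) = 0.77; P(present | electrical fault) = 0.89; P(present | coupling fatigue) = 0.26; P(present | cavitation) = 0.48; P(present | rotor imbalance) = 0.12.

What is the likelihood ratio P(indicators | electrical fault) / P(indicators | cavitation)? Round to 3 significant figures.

Take the product of per-indicator likelihoods under each hypothesis (using 1 − P(present | H) for each absent indicator), then divide.
  electrical fault: 0.75 × (1 − 0.89) = 0.0825
  cavitation: 0.71 × (1 − 0.48) = 0.3692
Bayes factor = 0.0825 / 0.3692 ≈ 0.223

0.223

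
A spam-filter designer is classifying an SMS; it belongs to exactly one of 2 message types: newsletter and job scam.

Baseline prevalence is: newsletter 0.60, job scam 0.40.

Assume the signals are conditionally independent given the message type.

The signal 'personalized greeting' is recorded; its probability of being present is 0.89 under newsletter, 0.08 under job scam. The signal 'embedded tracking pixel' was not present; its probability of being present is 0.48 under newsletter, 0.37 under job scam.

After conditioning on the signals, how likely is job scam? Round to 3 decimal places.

0.068

For each hypothesis, the unnormalized posterior weight is prior × product of the signal likelihoods (using 1 − P(present | H) for each absent signal):
  newsletter: 0.60 × 0.89 × (1 − 0.48) = 0.27768
  job scam: 0.40 × 0.08 × (1 − 0.37) = 0.02016
Normalizing constant Z = 0.27768 + 0.02016 = 0.29784.
P(job scam | evidence) = 0.02016 / 0.29784 ≈ 0.068.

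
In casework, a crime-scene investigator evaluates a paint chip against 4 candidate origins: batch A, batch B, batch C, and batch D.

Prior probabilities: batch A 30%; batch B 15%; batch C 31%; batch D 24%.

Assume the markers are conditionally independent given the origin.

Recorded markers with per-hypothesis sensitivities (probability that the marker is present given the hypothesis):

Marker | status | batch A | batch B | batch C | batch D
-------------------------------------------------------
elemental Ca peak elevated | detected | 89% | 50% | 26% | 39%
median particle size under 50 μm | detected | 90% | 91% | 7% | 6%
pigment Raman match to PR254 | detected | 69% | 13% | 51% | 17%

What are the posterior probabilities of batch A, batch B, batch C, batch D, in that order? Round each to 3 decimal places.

0.929, 0.050, 0.016, 0.005

Multiply each prior by the joint likelihood of the marker pattern:
  batch A: 0.30 × 0.89 × 0.90 × 0.69 = 0.16581
  batch B: 0.15 × 0.50 × 0.91 × 0.13 = 0.0088725
  batch C: 0.31 × 0.26 × 0.07 × 0.51 = 0.0028774
  batch D: 0.24 × 0.39 × 0.06 × 0.17 = 0.00095472
Normalizing constant Z = 0.16581 + 0.0088725 + 0.0028774 + 0.00095472 = 0.17851.
P(batch A | evidence) = 0.16581 / 0.17851 ≈ 0.929
P(batch B | evidence) = 0.0088725 / 0.17851 ≈ 0.050
P(batch C | evidence) = 0.0028774 / 0.17851 ≈ 0.016
P(batch D | evidence) = 0.00095472 / 0.17851 ≈ 0.005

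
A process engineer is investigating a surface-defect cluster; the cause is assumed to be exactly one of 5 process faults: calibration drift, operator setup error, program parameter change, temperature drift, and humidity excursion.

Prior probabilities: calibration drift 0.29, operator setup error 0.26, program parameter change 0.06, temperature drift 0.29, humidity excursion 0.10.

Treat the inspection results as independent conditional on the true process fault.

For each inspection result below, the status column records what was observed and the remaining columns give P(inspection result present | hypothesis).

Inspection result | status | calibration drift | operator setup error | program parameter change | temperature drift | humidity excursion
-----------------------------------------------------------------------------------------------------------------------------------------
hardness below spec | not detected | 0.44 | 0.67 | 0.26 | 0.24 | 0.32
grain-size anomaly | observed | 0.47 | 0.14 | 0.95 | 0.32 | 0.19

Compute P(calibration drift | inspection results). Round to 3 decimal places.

By Bayes' rule with conditional independence, the unnormalized weight for each hypothesis is prior × ∏ likelihoods (using 1 − P(present | H) for each absent inspection result):
  calibration drift: 0.29 × (1 − 0.44) × 0.47 = 0.076328
  operator setup error: 0.26 × (1 − 0.67) × 0.14 = 0.012012
  program parameter change: 0.06 × (1 − 0.26) × 0.95 = 0.04218
  temperature drift: 0.29 × (1 − 0.24) × 0.32 = 0.070528
  humidity excursion: 0.10 × (1 − 0.32) × 0.19 = 0.01292
The unnormalized weights sum to 0.21397.
P(calibration drift | evidence) = 0.076328 / 0.21397 ≈ 0.357.

0.357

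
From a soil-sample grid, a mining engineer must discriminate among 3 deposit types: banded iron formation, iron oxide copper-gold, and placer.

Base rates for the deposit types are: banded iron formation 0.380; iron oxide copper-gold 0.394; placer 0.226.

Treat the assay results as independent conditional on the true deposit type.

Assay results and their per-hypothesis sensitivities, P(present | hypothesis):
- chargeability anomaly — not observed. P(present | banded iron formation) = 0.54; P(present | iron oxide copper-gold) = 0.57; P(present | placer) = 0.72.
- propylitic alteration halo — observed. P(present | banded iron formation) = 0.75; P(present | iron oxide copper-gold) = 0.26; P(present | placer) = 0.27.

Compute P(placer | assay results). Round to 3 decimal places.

0.089

By Bayes' rule with conditional independence, the unnormalized weight for each hypothesis is prior × ∏ likelihoods (using 1 − P(present | H) for each absent assay result):
  banded iron formation: 0.380 × (1 − 0.54) × 0.75 = 0.1311
  iron oxide copper-gold: 0.394 × (1 − 0.57) × 0.26 = 0.044049
  placer: 0.226 × (1 − 0.72) × 0.27 = 0.017086
Marginal likelihood of the evidence = 0.19223.
P(placer | evidence) = 0.017086 / 0.19223 ≈ 0.089.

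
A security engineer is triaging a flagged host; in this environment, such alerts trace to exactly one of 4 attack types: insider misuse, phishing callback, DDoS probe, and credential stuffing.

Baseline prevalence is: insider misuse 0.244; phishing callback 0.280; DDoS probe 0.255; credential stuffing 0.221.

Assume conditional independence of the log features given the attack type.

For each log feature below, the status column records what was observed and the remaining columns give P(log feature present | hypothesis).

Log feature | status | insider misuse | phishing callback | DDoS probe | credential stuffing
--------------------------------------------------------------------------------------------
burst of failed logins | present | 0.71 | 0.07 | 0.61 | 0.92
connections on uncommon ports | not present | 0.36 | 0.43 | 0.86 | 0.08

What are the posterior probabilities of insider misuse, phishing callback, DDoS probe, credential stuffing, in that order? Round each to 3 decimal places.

0.335, 0.034, 0.066, 0.565

By Bayes' rule with conditional independence, the unnormalized weight for each hypothesis is prior × ∏ likelihoods (using 1 − P(present | H) for each absent log feature):
  insider misuse: 0.244 × 0.71 × (1 − 0.36) = 0.11087
  phishing callback: 0.280 × 0.07 × (1 − 0.43) = 0.011172
  DDoS probe: 0.255 × 0.61 × (1 − 0.86) = 0.021777
  credential stuffing: 0.221 × 0.92 × (1 − 0.08) = 0.18705
The unnormalized weights sum to 0.33088.
P(insider misuse | evidence) = 0.11087 / 0.33088 ≈ 0.335
P(phishing callback | evidence) = 0.011172 / 0.33088 ≈ 0.034
P(DDoS probe | evidence) = 0.021777 / 0.33088 ≈ 0.066
P(credential stuffing | evidence) = 0.18705 / 0.33088 ≈ 0.565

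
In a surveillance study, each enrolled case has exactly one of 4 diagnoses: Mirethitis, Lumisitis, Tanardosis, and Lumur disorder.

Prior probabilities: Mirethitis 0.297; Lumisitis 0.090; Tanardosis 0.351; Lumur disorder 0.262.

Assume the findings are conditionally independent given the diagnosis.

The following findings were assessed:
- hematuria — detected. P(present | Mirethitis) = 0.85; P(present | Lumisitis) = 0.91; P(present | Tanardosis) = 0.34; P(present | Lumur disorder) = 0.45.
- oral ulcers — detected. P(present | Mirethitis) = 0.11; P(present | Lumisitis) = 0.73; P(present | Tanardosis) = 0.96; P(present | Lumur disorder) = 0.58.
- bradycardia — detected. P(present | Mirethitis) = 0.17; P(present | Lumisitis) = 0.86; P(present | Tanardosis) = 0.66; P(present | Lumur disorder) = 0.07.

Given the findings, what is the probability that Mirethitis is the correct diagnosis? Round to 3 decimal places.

For each hypothesis, the unnormalized posterior weight is prior × product of the finding likelihoods:
  Mirethitis: 0.297 × 0.85 × 0.11 × 0.17 = 0.0047208
  Lumisitis: 0.090 × 0.91 × 0.73 × 0.86 = 0.051417
  Tanardosis: 0.351 × 0.34 × 0.96 × 0.66 = 0.075614
  Lumur disorder: 0.262 × 0.45 × 0.58 × 0.07 = 0.0047867
The unnormalized weights sum to 0.13654.
P(Mirethitis | evidence) = 0.0047208 / 0.13654 ≈ 0.035.

0.035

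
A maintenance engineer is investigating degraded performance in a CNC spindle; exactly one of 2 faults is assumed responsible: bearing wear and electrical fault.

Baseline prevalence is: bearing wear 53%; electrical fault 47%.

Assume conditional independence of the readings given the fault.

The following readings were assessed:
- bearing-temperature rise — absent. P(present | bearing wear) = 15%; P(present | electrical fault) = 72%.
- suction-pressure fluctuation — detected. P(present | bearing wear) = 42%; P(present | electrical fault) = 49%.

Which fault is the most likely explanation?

bearing wear

For each hypothesis, the unnormalized posterior weight is prior × product of the reading likelihoods (using 1 − P(present | H) for each absent reading):
  bearing wear: 0.53 × (1 − 0.15) × 0.42 = 0.18921
  electrical fault: 0.47 × (1 − 0.72) × 0.49 = 0.064484
Normalizing constant Z = 0.18921 + 0.064484 = 0.25369.
P(bearing wear | evidence) ≈ 0.18921 / 0.25369 ≈ 0.746
P(electrical fault | evidence) ≈ 0.064484 / 0.25369 ≈ 0.254
The largest is 0.746, so bearing wear is most probable.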